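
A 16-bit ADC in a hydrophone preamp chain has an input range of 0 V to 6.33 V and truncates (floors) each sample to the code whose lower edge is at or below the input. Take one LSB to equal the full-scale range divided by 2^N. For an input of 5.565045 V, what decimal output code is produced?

Span = 6.33 V. LSB = 6.33 V / 2^16 ≈ 96.59 µV.
(V_in − V_min) × 2^16/range = (5.565045 − (0)) × 65536/6.33 = 57616.238.
Floor → code = 57616.

57616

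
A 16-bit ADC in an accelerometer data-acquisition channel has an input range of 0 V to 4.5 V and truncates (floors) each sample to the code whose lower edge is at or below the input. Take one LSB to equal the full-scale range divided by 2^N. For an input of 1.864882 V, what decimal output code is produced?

27159

V_FS = 4.5 V. LSB = 4.5 V / 2^16 ≈ 68.66 µV.
V_in − V_min = 1.864882 − (0) = 1.864882 V.
Divide by LSB: 1.864882 × 65536/4.5 = 27159.3126.
Truncating gives code 27159.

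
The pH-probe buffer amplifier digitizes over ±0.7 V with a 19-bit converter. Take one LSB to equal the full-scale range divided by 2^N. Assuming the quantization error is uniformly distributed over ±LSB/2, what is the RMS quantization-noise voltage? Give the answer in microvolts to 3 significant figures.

Span: 0.7 V − (-0.7 V) = 1.4 V.
Step size = 1.4/524288 V = 2.6703 µV.
For a uniform distribution on [−LSB/2, +LSB/2], V_rms = LSB/√12 = 2.6703 µV/3.4641 = 0.771 µV.

0.771 µV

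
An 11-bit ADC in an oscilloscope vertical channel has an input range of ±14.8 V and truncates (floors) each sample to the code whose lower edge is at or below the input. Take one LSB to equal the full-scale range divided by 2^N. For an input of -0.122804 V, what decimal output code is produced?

1015

The full-scale span is 14.8 − (-14.8) = 29.6 V. LSB = 29.6 V / 2^11 ≈ 14.45 mV.
code = ⌊(V_in − V_min)/LSB⌋ = ⌊(V_in − V_min) × 2^11 / range⌋
     = ⌊(-0.122804 − (-14.8)) × 2048 / 29.6⌋ = ⌊14.677196 × 2048/29.6⌋
     = ⌊1015.503⌋ = 1015.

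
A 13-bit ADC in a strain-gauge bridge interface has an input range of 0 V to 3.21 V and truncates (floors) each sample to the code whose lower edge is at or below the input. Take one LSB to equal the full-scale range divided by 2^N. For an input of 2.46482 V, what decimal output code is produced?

6290

Span = 3.21 V. LSB = 3.21 V / 2^13 ≈ 391.8 µV.
V_in − V_min = 2.46482 − (0) = 2.46482 V.
Divide by LSB: 2.46482 × 8192/3.21 = 6290.2821.
Truncating gives code 6290.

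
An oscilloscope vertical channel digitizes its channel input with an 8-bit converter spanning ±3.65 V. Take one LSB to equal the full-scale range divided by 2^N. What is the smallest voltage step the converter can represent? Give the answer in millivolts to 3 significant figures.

The full-scale span is 3.65 − (-3.65) = 7.3 V.
Number of codes = 2^8 = 256.
Step size = 7.3/256 V = 28.5 mV.

28.5 mV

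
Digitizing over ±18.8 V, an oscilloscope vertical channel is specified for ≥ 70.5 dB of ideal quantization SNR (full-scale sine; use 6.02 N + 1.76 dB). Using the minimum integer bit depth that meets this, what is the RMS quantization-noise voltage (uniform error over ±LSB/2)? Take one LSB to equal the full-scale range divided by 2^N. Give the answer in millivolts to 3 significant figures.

2.65 mV

Full-scale range = 18.8 V − (-18.8 V) = 37.6 V.
Solving 6.02 N ≥ 70.5 − 1.76: N ≥ 11.419. Round up → N = 12.
LSB = 37.6 V ÷ 2^12 = 37.6/4096 V = 9.1797 mV.
σ_q = LSB/√12 = 9.1797 mV/3.4641 = 2.65 mV.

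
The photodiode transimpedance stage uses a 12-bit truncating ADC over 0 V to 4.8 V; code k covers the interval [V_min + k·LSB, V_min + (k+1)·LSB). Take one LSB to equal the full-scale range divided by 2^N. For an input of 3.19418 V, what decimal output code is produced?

2725

Range is 4.8 V. LSB = 4.8 V / 2^12 ≈ 1.172 mV.
code = ⌊(V_in − V_min)/LSB⌋ = ⌊(V_in − V_min) × 2^12 / range⌋
     = ⌊(3.19418 − (0)) × 4096 / 4.8⌋ = ⌊3.19418 × 4096/4.8⌋
     = ⌊2725.700⌋ = 2725.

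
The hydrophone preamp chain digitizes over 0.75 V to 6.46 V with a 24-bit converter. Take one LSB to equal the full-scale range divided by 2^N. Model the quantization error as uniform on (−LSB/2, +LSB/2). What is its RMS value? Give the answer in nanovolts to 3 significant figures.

Span: 6.46 V − (0.75 V) = 5.71 V.
LSB = 5.71 V / 2^24 = 340.34 nV.
σ_q = LSB/√12 = 340.34 nV/3.4641 = 98.2 nV.

98.2 nV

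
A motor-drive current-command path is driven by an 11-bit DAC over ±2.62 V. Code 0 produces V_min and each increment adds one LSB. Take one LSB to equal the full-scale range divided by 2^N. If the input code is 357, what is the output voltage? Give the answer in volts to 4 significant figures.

-1.707 V

The full-scale span is 2.62 − (-2.62) = 5.24 V. LSB = 5.24 V / 2^11.
V_out = V_min + code × LSB = -2.62 V + 357 × 5.24 V / 2048
      = -2.62 + 0.913418 = -1.70658 V.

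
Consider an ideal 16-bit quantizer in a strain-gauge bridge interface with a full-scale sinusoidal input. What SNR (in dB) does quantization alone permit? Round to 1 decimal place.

For an ideal N-bit converter with full-scale sine input, SNR = 6.02 N + 1.76 dB. SNR = 6.02 × 16 + 1.76 = 96.32 + 1.76 = 98.08 dB.

98.1 dB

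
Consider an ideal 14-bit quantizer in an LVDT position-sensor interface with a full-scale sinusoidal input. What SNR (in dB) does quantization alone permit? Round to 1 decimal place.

Ideal quantization SNR: 6.02 × 14 + 1.76 dB = 86.0 dB.

86.0 dB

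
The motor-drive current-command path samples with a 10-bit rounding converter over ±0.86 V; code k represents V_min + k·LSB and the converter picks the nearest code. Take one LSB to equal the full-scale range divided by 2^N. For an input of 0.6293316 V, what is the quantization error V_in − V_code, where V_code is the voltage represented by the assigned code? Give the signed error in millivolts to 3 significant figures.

Range = 0.86 − (-0.86) = 1.72 V. LSB = 1.72 V / 2^10 ≈ 1.680 mV.
Position in LSBs: (0.6293316 − (-0.86)) × 1024/1.72 = 886.6718; rounding gives k = 887.
Reconstructed level: -0.86 + 887 × 1.72/1024 V = 0.6298828125 V.
Error = V_in − V_code = 0.6293316 − (0.6298828125) = −0.551 mV.

−0.551 mV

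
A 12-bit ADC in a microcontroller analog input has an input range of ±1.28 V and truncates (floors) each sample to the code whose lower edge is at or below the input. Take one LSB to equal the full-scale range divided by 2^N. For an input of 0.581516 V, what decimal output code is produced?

2978

Range = 1.28 − (-1.28) = 2.56 V. LSB = 2.56 V / 2^12 ≈ 0.6250 mV.
(V_in − V_min) × 2^12/range = (0.581516 − (-1.28)) × 4096/2.56 = 2978.426.
Floor → code = 2978.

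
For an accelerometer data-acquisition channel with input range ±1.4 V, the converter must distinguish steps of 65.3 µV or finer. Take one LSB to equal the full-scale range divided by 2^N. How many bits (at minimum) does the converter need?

16 bits

Full-scale range = 1.4 V − (-1.4 V) = 2.8 V.
Required number of levels: 2.8/65.3 µV = 42879; smallest N with 2^N ≥ that is 16.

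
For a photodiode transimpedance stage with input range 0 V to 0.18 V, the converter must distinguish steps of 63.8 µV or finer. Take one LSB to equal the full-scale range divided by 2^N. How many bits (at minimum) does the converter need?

Span = 0.18 V.
Levels needed ≥ 0.18/63.8 µV = 2821. 2^12 = 4096 suffices, so N_min = 12.

12 bits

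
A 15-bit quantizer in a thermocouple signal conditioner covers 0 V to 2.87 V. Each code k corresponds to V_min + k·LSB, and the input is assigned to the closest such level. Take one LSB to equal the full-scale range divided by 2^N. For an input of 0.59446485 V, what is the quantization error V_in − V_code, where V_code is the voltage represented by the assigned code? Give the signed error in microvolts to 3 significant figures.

Span = 2.87 V. LSB = 2.87 V / 2^15 ≈ 87.59 µV.
(V_in − V_min)/LSB = (0.59446485 − (0)) × 32768/2.87 = 6787.2558 → nearest code k = 6787.
Reconstructed level: 0 + 6787 × 2.87/32768 V = 0.59444244385 V.
e = 0.59446485 − (0.59444244385) = +22.4 µV.

+22.4 µV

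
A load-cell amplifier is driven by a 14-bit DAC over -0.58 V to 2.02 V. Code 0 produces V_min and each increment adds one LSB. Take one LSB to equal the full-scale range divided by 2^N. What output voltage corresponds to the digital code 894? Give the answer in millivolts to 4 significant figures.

Span: 2.02 V − (-0.58 V) = 2.6 V. LSB = 2.6 V / 2^14.
Output = V_min + (894/16384) × range = -0.58 + 0.0545654 × 2.6 V
      = -0.58 + 0.141870 = -0.438130 V.

-438.1 mV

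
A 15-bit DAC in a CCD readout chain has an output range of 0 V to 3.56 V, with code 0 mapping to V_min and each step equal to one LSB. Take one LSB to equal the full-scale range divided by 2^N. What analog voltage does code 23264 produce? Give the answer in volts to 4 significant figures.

Full-scale range = 3.56 V. LSB = 3.56 V / 2^15.
V_out = V_min + code × LSB = 0 V + 23264 × 3.56 V / 32768
      = 0 V + 2.52746 V = 2.52746 V.

2.527 V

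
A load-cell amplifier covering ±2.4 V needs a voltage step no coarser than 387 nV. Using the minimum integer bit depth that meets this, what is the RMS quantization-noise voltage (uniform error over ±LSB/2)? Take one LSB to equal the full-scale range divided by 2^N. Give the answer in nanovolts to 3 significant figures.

82.6 nV

Span: 2.4 V − (-2.4 V) = 4.8 V.
4.8 V / 387 nV = 1.240e7. Since 2^23 = 8388608 and 2^24 = 16777216, N = 24.
LSB = 4.8 V ÷ 2^24 = 4.8/16777216 V = 286.10 nV.
RMS noise = LSB/√12 = 82.6 nV.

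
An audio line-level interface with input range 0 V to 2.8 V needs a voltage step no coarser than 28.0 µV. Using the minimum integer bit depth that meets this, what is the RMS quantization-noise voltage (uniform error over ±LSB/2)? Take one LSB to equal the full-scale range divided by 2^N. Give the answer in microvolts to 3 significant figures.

V_FS = 2.8 V.
Levels needed ≥ 2.8/28.0 µV = 100000. 2^17 = 131072 suffices, so N_min = 17.
LSB = 2.8 V / 2^17 = 21.362 µV.
V_rms = LSB/√12 = 6.17 µV.

6.17 µV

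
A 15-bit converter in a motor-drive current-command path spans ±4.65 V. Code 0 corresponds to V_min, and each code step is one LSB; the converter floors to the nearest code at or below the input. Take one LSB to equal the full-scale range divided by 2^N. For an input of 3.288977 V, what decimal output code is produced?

Span: 4.65 V − (-4.65 V) = 9.3 V. LSB = 9.3 V / 2^15 ≈ 283.8 µV.
V_in − V_min = 3.288977 − (-4.65) = 7.938977 V.
Divide by LSB: 7.938977 × 32768/9.3 = 27972.5160.
Truncating gives code 27972.

27972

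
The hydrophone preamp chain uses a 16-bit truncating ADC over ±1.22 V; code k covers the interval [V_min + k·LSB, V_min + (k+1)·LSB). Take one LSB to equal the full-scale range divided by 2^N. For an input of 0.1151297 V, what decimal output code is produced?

35860

Range = 1.22 − (-1.22) = 2.44 V. LSB = 2.44 V / 2^16 ≈ 37.23 µV.
V_in − V_min = 0.1151297 − (-1.22) = 1.3351297 V.
Divide by LSB: 1.3351297 × 65536/2.44 = 35860.2705.
Truncating gives code 35860.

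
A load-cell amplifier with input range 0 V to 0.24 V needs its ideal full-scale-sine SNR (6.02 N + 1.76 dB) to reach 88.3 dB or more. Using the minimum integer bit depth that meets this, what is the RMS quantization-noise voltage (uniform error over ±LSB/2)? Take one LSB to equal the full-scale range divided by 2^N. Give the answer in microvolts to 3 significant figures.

Full-scale range = 0.24 V.
Solving 6.02 N ≥ 88.3 − 1.76: N ≥ 14.375. Round up → N = 15.
LSB = 0.24 V / 2^15 = 7.3242 µV.
V_rms = LSB/√12 = 2.11 µV.

2.11 µV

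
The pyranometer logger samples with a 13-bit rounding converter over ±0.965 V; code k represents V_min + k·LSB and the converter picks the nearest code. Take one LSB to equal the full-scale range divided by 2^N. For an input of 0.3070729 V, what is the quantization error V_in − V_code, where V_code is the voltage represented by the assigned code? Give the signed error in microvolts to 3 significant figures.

+91.7 µV

The full-scale span is 0.965 − (-0.965) = 1.93 V. LSB = 1.93 V / 2^13 ≈ 235.6 µV.
(V_in − V_min)/LSB = (0.3070729 − (-0.965)) × 8192/1.93 = 5399.3892 → nearest code k = 5399.
V_code = -0.965 + (5399/8192) × 1.93 = 0.3069812012 V.
Error = V_in − V_code = 0.3070729 − (0.3069812012) = +91.7 µV.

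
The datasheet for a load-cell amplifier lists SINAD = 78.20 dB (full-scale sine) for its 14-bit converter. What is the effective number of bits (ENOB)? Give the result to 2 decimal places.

ENOB = (SINAD − 1.76) / 6.02 = (78.20 − 1.76) / 6.02 = 76.44 / 6.02 = 12.6977.

12.70 bits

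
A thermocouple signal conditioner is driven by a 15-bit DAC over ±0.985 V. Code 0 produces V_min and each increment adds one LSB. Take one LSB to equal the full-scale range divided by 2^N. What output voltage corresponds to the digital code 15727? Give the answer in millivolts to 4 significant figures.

-39.50 mV

Span: 0.985 V − (-0.985 V) = 1.97 V. LSB = 1.97 V / 2^15.
V_out = V_min + code × LSB = -0.985 V + 15727 × 1.97 V / 32768
      = -0.985 + 0.945501 = -0.0394986 V.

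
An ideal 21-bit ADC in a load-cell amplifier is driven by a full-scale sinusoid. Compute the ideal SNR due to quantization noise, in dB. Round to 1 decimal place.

For an ideal N-bit converter with full-scale sine input, SNR = 6.02 N + 1.76 dB. SNR = 6.02 × 21 + 1.76 = 126.42 + 1.76 = 128.18 dB.

128.2 dB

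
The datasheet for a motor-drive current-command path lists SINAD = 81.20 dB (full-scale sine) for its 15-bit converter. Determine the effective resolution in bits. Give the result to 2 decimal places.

13.20 bits

ENOB = (SINAD − 1.76) / 6.02 = (81.20 − 1.76) / 6.02 = 79.44 / 6.02 = 13.1960.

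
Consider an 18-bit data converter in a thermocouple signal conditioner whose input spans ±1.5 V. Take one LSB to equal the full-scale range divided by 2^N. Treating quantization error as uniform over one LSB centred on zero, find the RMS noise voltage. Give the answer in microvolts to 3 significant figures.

3.30 µV

The full-scale span is 1.5 − (-1.5) = 3 V.
One LSB is 3 V / 262144 = 11.444 µV.
RMS of a uniform error over width LSB is LSB/√12 = 3.30 µV.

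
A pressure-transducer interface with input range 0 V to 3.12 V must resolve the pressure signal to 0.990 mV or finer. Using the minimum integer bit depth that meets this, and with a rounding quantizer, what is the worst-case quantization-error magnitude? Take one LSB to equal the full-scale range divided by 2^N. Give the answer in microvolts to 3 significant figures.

381 µV

Span = 3.12 V.
Required number of levels: 3.12/0.990 mV = 3151.5; smallest N with 2^N ≥ that is 12.
LSB = 3.12 V / 2^12 = 0.76172 mV.
Half an LSB is 381 µV.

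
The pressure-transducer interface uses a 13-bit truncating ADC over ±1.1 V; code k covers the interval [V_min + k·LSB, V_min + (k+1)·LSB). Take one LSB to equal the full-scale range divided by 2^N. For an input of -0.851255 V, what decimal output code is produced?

926

Span: 1.1 V − (-1.1 V) = 2.2 V. LSB = 2.2 V / 2^13 ≈ 268.6 µV.
code = ⌊(V_in − V_min)/LSB⌋ = ⌊(V_in − V_min) × 2^13 / range⌋
     = ⌊(-0.851255 − (-1.1)) × 8192 / 2.2⌋ = ⌊0.248745 × 8192/2.2⌋
     = ⌊926.236⌋ = 926.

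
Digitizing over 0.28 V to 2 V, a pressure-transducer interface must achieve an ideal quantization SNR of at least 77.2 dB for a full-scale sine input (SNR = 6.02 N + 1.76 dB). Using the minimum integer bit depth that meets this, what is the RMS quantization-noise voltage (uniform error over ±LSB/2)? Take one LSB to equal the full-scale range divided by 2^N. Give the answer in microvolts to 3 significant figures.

Range = 2 − (0.28) = 1.72 V.
6.02 N + 1.76 ≥ 77.2 gives N ≥ 12.532, so the minimum integer is 13.
LSB = 1.72 V / 2^13 = 209.96 µV.
V_rms = LSB/√12 = 60.6 µV.

60.6 µV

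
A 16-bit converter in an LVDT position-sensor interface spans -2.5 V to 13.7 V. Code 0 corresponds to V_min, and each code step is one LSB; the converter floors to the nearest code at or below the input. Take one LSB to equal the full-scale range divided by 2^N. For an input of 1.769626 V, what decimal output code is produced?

Span: 13.7 V − (-2.5 V) = 16.2 V. LSB = 16.2 V / 2^16 ≈ 247.2 µV.
code = ⌊(V_in − V_min)/LSB⌋ = ⌊(V_in − V_min) × 2^16 / range⌋
     = ⌊(1.769626 − (-2.5)) × 65536 / 16.2⌋ = ⌊4.269626 × 65536/16.2⌋
     = ⌊17272.482⌋ = 17272.

17272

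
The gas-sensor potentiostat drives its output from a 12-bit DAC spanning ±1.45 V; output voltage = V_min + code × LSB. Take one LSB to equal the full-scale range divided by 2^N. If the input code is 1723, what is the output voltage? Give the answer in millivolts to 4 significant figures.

Range = 1.45 − (-1.45) = 2.9 V. LSB = 2.9 V / 2^12.
Output = V_min + (1723/4096) × range = -1.45 + 0.420654 × 2.9 V
      = -1.45 + 1.21990 = -0.230103 V.

-230.1 mV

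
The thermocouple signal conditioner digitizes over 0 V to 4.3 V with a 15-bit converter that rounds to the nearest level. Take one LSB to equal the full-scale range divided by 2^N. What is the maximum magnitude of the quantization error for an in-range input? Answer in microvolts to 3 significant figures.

65.6 µV

V_FS = 4.3 V.
LSB = 4.3 V / 2^15 = 131.23 µV.
A rounding quantizer has |error| ≤ LSB/2 = 65.6 µV.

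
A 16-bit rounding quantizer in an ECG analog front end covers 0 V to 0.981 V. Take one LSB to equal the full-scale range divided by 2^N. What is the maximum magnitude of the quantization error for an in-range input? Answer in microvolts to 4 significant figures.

7.484 µV

Full-scale range = 0.981 V.
One LSB is 0.981 V / 65536 = 14.9689 µV.
A rounding quantizer has |error| ≤ LSB/2 = 7.484 µV.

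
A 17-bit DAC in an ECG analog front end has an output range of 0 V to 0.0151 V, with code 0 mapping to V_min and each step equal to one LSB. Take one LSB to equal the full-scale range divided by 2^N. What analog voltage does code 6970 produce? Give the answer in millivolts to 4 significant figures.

Range is 0.0151 V. LSB = 0.0151 V / 2^17.
Output = V_min + (6970/131072) × range = 0 + 0.0531769 × 0.0151 V
      = 0 V + 0.000802971 V = 0.000802971 V.

0.8030 mV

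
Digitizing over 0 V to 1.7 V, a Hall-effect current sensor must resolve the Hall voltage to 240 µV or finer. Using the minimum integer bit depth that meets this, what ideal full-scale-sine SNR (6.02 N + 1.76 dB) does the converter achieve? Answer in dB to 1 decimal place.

80.0 dB

Range is 1.7 V.
Need 2^N ≥ 1.7 V / 240 µV = 7083 → N_min = 13.
Ideal SNR at N = 13: 6.02·13 + 1.76 = 80.0 dB.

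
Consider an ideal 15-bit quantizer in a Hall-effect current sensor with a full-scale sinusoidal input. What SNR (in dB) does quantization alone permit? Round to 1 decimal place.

92.1 dB

For an ideal N-bit converter with full-scale sine input, SNR = 6.02 N + 1.76 dB. SNR = 6.02 × 15 + 1.76 = 90.30 + 1.76 = 92.06 dB.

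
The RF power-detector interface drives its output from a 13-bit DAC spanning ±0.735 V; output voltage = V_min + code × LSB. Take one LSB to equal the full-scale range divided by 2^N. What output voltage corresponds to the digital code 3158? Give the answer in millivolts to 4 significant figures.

Range = 0.735 − (-0.735) = 1.47 V. LSB = 1.47 V / 2^13.
Output = V_min + (3158/8192) × range = -0.735 + 0.385498 × 1.47 V
      = -0.735 + 0.566682 = -0.168318 V.

-168.3 mV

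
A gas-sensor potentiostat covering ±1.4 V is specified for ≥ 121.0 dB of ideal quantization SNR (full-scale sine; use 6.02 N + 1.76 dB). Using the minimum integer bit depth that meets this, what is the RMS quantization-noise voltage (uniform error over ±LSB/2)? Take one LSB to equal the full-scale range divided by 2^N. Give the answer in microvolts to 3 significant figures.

0.771 µV

Range = 1.4 − (-1.4) = 2.8 V.
Required N = ⌈(121.0 − 1.76)/6.02⌉ = ⌈19.807⌉ = 20.
Step size = 2.8/1048576 V = 2.6703 µV.
RMS noise = LSB/√12 = 0.771 µV.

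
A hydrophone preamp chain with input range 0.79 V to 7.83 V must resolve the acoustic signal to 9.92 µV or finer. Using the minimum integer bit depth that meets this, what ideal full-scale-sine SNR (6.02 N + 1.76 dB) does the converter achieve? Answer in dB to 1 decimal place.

The full-scale span is 7.83 − (0.79) = 7.04 V.
Need 2^N ≥ 7.04 V / 9.92 µV = 709700 → N_min = 20.
6.02(20) + 1.76 = 122.16 dB.

122.2 dB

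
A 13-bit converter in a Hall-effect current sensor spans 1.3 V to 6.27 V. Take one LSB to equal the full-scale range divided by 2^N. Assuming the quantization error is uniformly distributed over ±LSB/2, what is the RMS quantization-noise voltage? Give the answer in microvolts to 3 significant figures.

175 µV

Full-scale range = 6.27 V − (1.3 V) = 4.97 V.
LSB = 4.97 V ÷ 2^13 = 4.97/8192 V = 0.60669 mV.
σ_q = LSB/√12 = 0.60669 mV/3.4641 = 175 µV.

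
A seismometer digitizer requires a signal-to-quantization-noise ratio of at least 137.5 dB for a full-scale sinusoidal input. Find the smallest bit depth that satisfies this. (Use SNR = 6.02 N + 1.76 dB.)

23 bits

Solving 6.02 N ≥ 137.5 − 1.76: N ≥ 22.548. Round up → N = 23.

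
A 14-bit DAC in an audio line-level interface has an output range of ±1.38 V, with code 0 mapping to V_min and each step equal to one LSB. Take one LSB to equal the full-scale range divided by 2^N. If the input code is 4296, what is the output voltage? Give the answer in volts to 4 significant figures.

Span: 1.38 V − (-1.38 V) = 2.76 V. LSB = 2.76 V / 2^14.
Output = V_min + (4296/16384) × range = -1.38 + 0.262207 × 2.76 V
      = -1.38 + 0.723691 = -0.656309 V.

-0.6563 V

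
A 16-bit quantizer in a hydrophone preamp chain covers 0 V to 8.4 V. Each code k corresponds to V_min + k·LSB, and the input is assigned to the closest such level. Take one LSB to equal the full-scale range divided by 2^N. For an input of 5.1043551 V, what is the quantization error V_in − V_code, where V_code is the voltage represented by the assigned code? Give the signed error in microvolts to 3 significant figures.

−39.4 µV

Full-scale range = 8.4 V. LSB = 8.4 V / 2^16 ≈ 128.2 µV.
(V_in − V_min)/LSB = (5.1043551 − (0)) × 65536/8.4 = 39823.6924 → nearest code k = 39824.
V_code = V_min + k × range/2^16 = 0 + 39824 × 8.4/65536 = 5.1043945313 V.
Error = V_in − V_code = 5.1043551 − (5.1043945313) = −39.4 µV.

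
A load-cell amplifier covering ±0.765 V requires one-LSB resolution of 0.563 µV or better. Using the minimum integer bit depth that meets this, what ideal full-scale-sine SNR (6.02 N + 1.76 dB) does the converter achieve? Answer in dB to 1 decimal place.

Full-scale range = 0.765 V − (-0.765 V) = 1.53 V.
Required number of levels: 1.53/0.563 µV = 2.7176e6; smallest N with 2^N ≥ that is 22.
6.02(22) + 1.76 = 134.20 dB.

134.2 dB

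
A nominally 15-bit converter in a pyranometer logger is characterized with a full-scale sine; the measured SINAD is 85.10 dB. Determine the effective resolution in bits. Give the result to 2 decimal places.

13.84 bits

ENOB = (85.10 − 1.76)/6.02 = 13.8439 bits.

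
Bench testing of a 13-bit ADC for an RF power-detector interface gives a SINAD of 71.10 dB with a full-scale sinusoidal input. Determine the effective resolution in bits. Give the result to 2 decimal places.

11.52 bits

ENOB = (71.10 − 1.76)/6.02 = 11.5183 bits.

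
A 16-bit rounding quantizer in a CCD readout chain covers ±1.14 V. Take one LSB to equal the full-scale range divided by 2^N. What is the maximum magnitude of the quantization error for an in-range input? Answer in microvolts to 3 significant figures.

Span: 1.14 V − (-1.14 V) = 2.28 V.
Step size = 2.28/65536 V = 34.790 µV.
A rounding quantizer has |error| ≤ LSB/2 = 17.4 µV.

17.4 µV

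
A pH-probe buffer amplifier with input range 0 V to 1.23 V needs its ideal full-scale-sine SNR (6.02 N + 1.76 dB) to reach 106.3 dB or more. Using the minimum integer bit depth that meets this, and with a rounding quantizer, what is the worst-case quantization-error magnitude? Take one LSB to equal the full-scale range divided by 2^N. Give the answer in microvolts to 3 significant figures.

2.35 µV

V_FS = 1.23 V.
N ≥ (106.3 − 1.76)/6.02 = 17.365 → N_min = 18.
Step size = 1.23/262144 V = 4.6921 µV.
Max error for round-to-nearest is LSB/2 = 2.35 µV.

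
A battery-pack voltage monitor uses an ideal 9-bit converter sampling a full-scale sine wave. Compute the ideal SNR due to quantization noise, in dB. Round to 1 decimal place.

Ideal quantization SNR: 6.02 × 9 + 1.76 dB = 55.9 dB.

55.9 dB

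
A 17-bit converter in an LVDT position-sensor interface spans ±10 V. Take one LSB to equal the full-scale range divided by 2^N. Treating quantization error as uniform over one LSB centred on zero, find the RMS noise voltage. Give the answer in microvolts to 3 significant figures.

44.0 µV

Full-scale range = 10 V − (-10 V) = 20 V.
Step size = 20/131072 V = 152.59 µV.
RMS of a uniform error over width LSB is LSB/√12 = 44.0 µV.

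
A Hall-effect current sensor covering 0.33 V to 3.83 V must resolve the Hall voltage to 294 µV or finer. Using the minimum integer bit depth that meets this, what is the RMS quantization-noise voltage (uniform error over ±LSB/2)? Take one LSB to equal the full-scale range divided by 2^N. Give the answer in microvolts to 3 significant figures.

Range = 3.83 − (0.33) = 3.5 V.
Need 2^N ≥ 3.5 V / 294 µV = 11900 → N_min = 14.
One LSB is 3.5 V / 16384 = 213.62 µV.
σ_q = LSB/√12 = 213.62 µV/3.4641 = 61.7 µV.

61.7 µV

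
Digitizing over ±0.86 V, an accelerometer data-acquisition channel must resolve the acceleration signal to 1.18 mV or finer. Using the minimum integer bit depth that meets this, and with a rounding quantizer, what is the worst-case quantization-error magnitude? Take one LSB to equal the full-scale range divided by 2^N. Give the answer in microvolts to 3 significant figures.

The full-scale span is 0.86 − (-0.86) = 1.72 V.
Required number of levels: 1.72/1.18 mV = 1457.6; smallest N with 2^N ≥ that is 11.
LSB = 1.72 V / 2^11 = 0.83984 mV.
Half an LSB is 420 µV.

420 µV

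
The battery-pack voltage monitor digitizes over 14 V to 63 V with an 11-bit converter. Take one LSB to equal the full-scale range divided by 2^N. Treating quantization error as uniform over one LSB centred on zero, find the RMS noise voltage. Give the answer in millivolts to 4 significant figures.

The full-scale span is 63 − (14) = 49 V.
LSB = 49 V ÷ 2^11 = 49/2048 V = 23.9258 mV.
RMS of a uniform error over width LSB is LSB/√12 = 6.907 mV.

6.907 mV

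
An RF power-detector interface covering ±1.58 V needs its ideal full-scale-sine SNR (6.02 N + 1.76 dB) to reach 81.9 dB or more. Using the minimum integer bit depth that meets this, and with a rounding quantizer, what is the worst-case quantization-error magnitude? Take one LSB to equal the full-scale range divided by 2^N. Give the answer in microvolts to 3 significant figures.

96.4 µV

The full-scale span is 1.58 − (-1.58) = 3.16 V.
Required N = ⌈(81.9 − 1.76)/6.02⌉ = ⌈13.312⌉ = 14.
One LSB is 3.16 V / 16384 = 192.87 µV.
|e|_max = LSB/2 = 96.4 µV.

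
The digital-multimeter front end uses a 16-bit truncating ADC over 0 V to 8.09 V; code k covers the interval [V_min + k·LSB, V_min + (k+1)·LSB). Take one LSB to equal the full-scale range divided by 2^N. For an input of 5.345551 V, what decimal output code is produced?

Span = 8.09 V. LSB = 8.09 V / 2^16 ≈ 123.4 µV.
code = ⌊(V_in − V_min)/LSB⌋ = ⌊(V_in − V_min) × 2^16 / range⌋
     = ⌊(5.345551 − (0)) × 65536 / 8.09⌋ = ⌊5.345551 × 65536/8.09⌋
     = ⌊43303.588⌋ = 43303.

43303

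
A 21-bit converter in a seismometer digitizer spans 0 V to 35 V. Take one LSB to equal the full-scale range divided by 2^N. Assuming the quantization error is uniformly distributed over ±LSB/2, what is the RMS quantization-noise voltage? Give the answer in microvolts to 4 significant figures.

Range is 35 V.
One LSB is 35 V / 2097152 = 16.6893 µV.
For a uniform distribution on [−LSB/2, +LSB/2], V_rms = LSB/√12 = 16.6893 µV/3.4641 = 4.818 µV.

4.818 µV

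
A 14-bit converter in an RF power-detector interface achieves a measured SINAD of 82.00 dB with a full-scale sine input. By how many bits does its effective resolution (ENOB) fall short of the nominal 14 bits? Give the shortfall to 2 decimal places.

Effective bits = (82.00 − 1.76)/6.02 = 13.3289.
Lost resolution: 14 − 13.3289 = 0.6711 bits.

0.67 bits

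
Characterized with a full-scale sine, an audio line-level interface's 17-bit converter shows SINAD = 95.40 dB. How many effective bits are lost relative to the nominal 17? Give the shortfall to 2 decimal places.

1.45 bits

ENOB = (SINAD − 1.76)/6.02 = (95.40 − 1.76)/6.02 = 15.5548 bits.
17 − 15.5548 = 1.45 bits below nominal.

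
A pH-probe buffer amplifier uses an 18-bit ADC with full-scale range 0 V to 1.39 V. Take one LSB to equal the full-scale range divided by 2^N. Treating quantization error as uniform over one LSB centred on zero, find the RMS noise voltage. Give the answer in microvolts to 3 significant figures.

V_FS = 1.39 V.
One LSB is 1.39 V / 262144 = 5.3024 µV.
σ_q = LSB/√12 = 5.3024 µV/3.4641 = 1.53 µV.

1.53 µV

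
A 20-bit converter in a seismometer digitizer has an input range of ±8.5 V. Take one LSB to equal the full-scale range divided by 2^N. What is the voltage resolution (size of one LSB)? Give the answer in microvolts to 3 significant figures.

16.2 µV

Span: 8.5 V − (-8.5 V) = 17 V.
2^20 = 1048576 levels.
LSB = 17 V ÷ 2^20 = 17/1048576 V = 16.2 µV.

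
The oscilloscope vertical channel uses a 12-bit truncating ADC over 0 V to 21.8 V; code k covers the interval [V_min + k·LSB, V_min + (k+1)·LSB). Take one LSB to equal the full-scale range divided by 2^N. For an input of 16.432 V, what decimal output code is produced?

Range is 21.8 V. LSB = 21.8 V / 2^12 ≈ 5.322 mV.
(V_in − V_min) × 2^12/range = (16.432 − (0)) × 4096/21.8 = 3087.407.
Floor → code = 3087.

3087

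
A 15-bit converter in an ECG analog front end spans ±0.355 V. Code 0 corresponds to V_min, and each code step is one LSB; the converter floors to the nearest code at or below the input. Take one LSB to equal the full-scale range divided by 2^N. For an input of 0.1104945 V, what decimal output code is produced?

21483

The full-scale span is 0.355 − (-0.355) = 0.71 V. LSB = 0.71 V / 2^15 ≈ 21.67 µV.
code = ⌊(V_in − V_min)/LSB⌋ = ⌊(V_in − V_min) × 2^15 / range⌋
     = ⌊(0.1104945 − (-0.355)) × 32768 / 0.71⌋ = ⌊0.4654945 × 32768/0.71⌋
     = ⌊21483.555⌋ = 21483.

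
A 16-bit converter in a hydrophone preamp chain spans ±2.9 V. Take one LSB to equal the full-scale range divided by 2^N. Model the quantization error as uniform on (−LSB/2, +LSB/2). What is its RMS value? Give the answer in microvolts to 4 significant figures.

Full-scale range = 2.9 V − (-2.9 V) = 5.8 V.
Step size = 5.8/65536 V = 88.5010 µV.
σ_q = LSB/√12 = 88.5010 µV/3.4641 = 25.55 µV.

25.55 µV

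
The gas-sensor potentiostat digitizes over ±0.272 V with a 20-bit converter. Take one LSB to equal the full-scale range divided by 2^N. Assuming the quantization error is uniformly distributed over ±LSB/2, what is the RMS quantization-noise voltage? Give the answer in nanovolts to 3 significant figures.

The full-scale span is 0.272 − (-0.272) = 0.544 V.
LSB = 0.544 V / 2^20 = 0.51880 µV.
RMS of a uniform error over width LSB is LSB/√12 = 150 nV.

150 nV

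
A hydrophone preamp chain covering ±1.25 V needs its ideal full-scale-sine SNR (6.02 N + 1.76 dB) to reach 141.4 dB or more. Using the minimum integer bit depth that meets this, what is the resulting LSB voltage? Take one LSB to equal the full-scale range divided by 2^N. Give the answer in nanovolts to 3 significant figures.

Span: 1.25 V − (-1.25 V) = 2.5 V.
N ≥ (141.4 − 1.76)/6.02 = 23.196 → N_min = 24.
LSB = 2.5 V / 2^24 = 149 nV.

149 nV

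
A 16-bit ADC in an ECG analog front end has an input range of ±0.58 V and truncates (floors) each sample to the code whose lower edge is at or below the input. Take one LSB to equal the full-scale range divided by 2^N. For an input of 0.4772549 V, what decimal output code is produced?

59731

The full-scale span is 0.58 − (-0.58) = 1.16 V. LSB = 1.16 V / 2^16 ≈ 17.70 µV.
V_in − V_min = 0.4772549 − (-0.58) = 1.0572549 V.
Divide by LSB: 1.0572549 × 65536/1.16 = 59731.2561.
Truncating gives code 59731.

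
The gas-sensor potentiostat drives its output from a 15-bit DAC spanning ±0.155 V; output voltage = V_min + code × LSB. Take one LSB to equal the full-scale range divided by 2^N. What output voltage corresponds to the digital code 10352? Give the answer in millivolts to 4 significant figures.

Span: 0.155 V − (-0.155 V) = 0.31 V. LSB = 0.31 V / 2^15.
V_out = -0.155 + 10352 × (0.31/32768) V
      = -0.155 + 0.0979346 = -0.0570654 V.

-57.07 mV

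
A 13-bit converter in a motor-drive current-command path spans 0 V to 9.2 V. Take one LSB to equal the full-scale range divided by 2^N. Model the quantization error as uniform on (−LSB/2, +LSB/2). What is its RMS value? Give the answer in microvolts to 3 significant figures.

V_FS = 9.2 V.
One LSB is 9.2 V / 8192 = 1.1230 mV.
σ_q = LSB/√12 = 1.1230 mV/3.4641 = 324 µV.

324 µV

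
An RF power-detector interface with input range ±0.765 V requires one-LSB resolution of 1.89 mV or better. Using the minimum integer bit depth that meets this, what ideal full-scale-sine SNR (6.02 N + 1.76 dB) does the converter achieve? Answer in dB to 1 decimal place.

The full-scale span is 0.765 − (-0.765) = 1.53 V.
Levels needed ≥ 1.53/1.89 mV = 809.5. 2^10 = 1024 suffices, so N_min = 10.
SNR = 6.02 × 10 + 1.76 = 61.96 dB.

62.0 dB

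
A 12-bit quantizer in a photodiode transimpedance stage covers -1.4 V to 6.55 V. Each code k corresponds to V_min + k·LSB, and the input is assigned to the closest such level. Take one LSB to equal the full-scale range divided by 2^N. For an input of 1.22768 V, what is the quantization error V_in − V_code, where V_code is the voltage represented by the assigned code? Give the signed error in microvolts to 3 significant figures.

The full-scale span is 6.55 − (-1.4) = 7.95 V. LSB = 7.95 V / 2^12 ≈ 1.941 mV.
Position in LSBs: (1.22768 − (-1.4)) × 4096/7.95 = 1353.8336; rounding gives k = 1354.
V_code = V_min + k × range/2^12 = -1.4 + 1354 × 7.95/4096 = 1.228002930 V.
Error = V_in − V_code = 1.22768 − (1.228002930) = −323 µV.

−323 µV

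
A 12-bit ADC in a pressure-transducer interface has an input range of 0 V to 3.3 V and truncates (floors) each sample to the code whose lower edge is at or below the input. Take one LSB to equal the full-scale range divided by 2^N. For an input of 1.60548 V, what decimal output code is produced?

V_FS = 3.3 V. LSB = 3.3 V / 2^12 ≈ 0.8057 mV.
V_in − V_min = 1.60548 − (0) = 1.60548 V.
Divide by LSB: 1.60548 × 4096/3.3 = 1992.7412.
Truncating gives code 1992.

1992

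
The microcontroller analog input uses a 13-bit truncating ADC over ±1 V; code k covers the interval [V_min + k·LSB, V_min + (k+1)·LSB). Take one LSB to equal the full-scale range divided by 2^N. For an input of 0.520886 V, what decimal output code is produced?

Span: 1 V − (-1 V) = 2 V. LSB = 2 V / 2^13 ≈ 244.1 µV.
code = ⌊(V_in − V_min)/LSB⌋ = ⌊(V_in − V_min) × 2^13 / range⌋
     = ⌊(0.520886 − (-1)) × 8192 / 2⌋ = ⌊1.520886 × 8192/2⌋
     = ⌊6229.549⌋ = 6229.

6229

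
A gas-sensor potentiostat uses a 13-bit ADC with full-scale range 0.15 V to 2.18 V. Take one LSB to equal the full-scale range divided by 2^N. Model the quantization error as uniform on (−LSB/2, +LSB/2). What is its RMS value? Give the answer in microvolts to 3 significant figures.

The full-scale span is 2.18 − (0.15) = 2.03 V.
LSB = 2.03 V ÷ 2^13 = 2.03/8192 V = 247.80 µV.
σ_q = LSB/√12 = 247.80 µV/3.4641 = 71.5 µV.

71.5 µV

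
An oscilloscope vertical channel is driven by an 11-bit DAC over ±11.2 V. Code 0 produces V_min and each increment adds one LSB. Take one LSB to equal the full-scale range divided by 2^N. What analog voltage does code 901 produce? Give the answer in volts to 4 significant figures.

-1.345 V

Range = 11.2 − (-11.2) = 22.4 V. LSB = 22.4 V / 2^11.
V_out = V_min + code × LSB = -11.2 V + 901 × 22.4 V / 2048
      = -11.2 V + 9.85469 V = -1.34531 V.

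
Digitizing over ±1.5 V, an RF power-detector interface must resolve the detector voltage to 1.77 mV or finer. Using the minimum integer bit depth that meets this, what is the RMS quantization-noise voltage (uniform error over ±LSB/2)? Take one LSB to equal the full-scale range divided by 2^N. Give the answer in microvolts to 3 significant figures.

423 µV

Range = 1.5 − (-1.5) = 3 V.
Levels needed ≥ 3/1.77 mV = 1695. 2^11 = 2048 suffices, so N_min = 11.
Step size = 3/2048 V = 1.4648 mV.
V_rms = LSB/√12 = 423 µV.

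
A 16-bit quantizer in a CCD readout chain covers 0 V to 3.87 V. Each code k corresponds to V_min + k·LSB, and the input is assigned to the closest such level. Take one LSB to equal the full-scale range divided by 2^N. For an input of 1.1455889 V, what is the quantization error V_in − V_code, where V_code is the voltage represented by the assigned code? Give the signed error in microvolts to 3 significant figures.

V_FS = 3.87 V. LSB = 3.87 V / 2^16 ≈ 59.05 µV.
Position in LSBs: (1.1455889 − (0)) × 65536/3.87 = 19399.8228; rounding gives k = 19400.
Reconstructed level: 0 + 19400 × 3.87/65536 V = 1.1455993652 V.
Error = V_in − V_code = 1.1455889 − (1.1455993652) = −10.5 µV.

−10.5 µV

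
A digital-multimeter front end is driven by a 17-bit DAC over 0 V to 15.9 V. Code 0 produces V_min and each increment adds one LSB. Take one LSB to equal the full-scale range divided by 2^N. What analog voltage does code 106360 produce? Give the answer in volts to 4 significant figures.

V_FS = 15.9 V. LSB = 15.9 V / 2^17.
Output = V_min + (106360/131072) × range = 0 + 0.811462 × 15.9 V
      = 0 + 12.9023 = 12.9023 V.

12.90 V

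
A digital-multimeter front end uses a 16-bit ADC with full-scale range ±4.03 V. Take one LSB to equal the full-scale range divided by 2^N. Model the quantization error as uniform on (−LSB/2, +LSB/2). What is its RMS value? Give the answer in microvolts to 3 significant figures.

Full-scale range = 4.03 V − (-4.03 V) = 8.06 V.
LSB = 8.06 V ÷ 2^16 = 8.06/65536 V = 122.99 µV.
For a uniform distribution on [−LSB/2, +LSB/2], V_rms = LSB/√12 = 122.99 µV/3.4641 = 35.5 µV.

35.5 µV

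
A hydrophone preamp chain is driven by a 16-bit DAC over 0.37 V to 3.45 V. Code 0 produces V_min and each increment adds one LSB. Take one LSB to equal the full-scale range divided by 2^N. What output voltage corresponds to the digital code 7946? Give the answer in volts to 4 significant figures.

0.7434 V

Range = 3.45 − (0.37) = 3.08 V. LSB = 3.08 V / 2^16.
V_out = V_min + code × LSB = 0.37 V + 7946 × 3.08 V / 65536
      = 0.37 + 0.373439 = 0.743439 V.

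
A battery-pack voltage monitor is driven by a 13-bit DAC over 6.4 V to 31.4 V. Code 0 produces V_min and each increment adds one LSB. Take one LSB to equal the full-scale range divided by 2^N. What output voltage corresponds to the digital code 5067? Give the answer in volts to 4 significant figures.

21.86 V

The full-scale span is 31.4 − (6.4) = 25 V. LSB = 25 V / 2^13.
Output = V_min + (5067/8192) × range = 6.4 + 0.618530 × 25 V
      = 6.4 V + 15.4633 V = 21.8633 V.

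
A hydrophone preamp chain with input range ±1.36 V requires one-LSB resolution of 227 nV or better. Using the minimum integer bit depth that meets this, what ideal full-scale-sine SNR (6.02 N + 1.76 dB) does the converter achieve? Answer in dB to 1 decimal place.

Full-scale range = 1.36 V − (-1.36 V) = 2.72 V.
Need 2^N ≥ 2.72 V / 227 nV = 1.198e7 → N_min = 24.
6.02(24) + 1.76 = 146.24 dB.

146.2 dB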